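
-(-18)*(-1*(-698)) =12564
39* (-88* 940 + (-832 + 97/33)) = -35842547/11 = -3258413.36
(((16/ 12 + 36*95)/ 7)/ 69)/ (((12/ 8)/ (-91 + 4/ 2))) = -1826992/4347 = -420.29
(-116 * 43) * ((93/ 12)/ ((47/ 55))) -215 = -2136240/47 = -45451.91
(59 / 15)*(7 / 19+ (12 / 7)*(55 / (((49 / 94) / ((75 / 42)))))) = 870327113/684285 = 1271.88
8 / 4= 2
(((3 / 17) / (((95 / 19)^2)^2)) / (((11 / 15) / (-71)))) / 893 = -639/20873875 = 0.00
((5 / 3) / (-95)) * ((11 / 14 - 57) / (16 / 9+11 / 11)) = 2361/6650 = 0.36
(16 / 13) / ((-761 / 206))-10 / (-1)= 95634/9893 = 9.67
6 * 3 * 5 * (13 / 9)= 130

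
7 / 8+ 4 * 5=167/8 = 20.88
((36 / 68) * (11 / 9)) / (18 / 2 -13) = -11/68 = -0.16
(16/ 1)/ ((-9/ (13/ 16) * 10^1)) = -13/90 = -0.14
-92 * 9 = -828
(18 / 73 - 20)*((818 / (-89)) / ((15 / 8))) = 96.83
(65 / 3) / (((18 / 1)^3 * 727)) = 65/12719592 = 0.00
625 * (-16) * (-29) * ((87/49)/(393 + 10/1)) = 25230000/19747 = 1277.66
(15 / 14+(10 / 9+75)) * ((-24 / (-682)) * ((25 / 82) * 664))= 161435000/293601 = 549.84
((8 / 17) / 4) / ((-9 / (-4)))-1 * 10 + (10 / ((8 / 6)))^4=7721273/2448 = 3154.11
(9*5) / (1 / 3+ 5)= 135/16 = 8.44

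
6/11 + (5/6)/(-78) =2753/5148 = 0.53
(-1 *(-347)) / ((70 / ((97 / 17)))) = 33659/1190 = 28.28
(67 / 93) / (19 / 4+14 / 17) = 4556/35247 = 0.13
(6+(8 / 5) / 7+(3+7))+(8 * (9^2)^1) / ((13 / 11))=256864/455 = 564.54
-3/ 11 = -0.27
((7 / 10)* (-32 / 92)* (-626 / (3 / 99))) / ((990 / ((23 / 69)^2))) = 8764/15525 = 0.56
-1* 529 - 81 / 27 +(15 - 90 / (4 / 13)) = -1619/2 = -809.50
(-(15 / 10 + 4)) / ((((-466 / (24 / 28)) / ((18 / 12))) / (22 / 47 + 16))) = 38313/153314 = 0.25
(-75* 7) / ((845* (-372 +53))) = 105/53911 = 0.00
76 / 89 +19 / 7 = 3.57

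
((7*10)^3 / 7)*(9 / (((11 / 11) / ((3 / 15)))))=88200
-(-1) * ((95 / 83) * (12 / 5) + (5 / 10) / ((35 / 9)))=16707/5810 = 2.88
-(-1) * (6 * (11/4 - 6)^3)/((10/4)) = -6591/80 = -82.39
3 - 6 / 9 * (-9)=9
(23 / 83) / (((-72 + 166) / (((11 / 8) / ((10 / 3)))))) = 759/624160 = 0.00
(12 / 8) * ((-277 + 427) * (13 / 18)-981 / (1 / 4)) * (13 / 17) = -148811/34 = -4376.79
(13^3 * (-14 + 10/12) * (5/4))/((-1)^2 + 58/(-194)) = -84178055/1632 = -51579.69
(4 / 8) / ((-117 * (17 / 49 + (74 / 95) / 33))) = -51205/4439838 = -0.01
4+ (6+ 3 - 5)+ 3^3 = 35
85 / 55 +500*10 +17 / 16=880459/176 = 5002.61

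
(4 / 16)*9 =9/4 = 2.25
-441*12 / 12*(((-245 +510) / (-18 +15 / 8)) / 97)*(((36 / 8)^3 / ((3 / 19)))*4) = 719420940/4171 = 172481.64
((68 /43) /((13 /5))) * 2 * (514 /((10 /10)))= 349520/559 = 625.26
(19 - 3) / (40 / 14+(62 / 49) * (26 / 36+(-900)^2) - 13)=504/32283995 = 0.00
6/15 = 2/5 = 0.40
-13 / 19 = -0.68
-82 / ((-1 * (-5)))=-82/5 = -16.40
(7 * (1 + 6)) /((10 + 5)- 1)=3.50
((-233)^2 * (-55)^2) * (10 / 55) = 29858950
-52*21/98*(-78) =6084/7 = 869.14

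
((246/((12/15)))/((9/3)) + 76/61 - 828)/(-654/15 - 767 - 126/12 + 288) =147265/108397 = 1.36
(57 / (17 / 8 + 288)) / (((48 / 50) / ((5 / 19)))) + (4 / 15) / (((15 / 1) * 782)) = 11001517/204189975 = 0.05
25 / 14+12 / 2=109/14 = 7.79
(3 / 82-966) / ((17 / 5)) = -284.11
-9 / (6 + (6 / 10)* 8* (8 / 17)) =-85/78 = -1.09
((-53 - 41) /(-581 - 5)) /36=47/10548 = 0.00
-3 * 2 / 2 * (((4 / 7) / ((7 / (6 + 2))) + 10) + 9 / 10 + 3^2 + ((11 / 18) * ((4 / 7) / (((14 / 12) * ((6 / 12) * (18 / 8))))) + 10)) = -407737/4410 = -92.46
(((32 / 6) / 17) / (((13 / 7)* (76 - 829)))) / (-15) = 112/7488585 = 0.00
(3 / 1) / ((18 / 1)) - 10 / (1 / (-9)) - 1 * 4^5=-5603/6 = -933.83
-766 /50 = -383/25 = -15.32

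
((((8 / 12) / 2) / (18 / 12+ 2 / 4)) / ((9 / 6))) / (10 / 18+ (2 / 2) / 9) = 0.17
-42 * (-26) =1092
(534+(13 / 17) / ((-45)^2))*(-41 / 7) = -753701483/240975 = -3127.72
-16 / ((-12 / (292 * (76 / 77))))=88768/231 = 384.28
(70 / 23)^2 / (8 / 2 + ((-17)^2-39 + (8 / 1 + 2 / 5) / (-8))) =98000/2676211 = 0.04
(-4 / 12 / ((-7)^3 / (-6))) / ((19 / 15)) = -30/6517 = 0.00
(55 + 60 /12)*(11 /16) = 165/4 = 41.25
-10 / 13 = -0.77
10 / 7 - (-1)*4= 38/7 = 5.43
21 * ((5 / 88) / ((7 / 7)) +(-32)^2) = 1892457/88 = 21505.19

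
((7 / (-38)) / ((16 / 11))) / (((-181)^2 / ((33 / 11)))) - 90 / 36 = -49796951/19918688 = -2.50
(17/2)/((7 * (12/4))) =17/42 = 0.40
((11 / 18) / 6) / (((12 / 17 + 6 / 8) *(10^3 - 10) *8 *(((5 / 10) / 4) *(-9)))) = -17/2165130 = 0.00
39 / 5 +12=99/5 = 19.80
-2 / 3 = -0.67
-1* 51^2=-2601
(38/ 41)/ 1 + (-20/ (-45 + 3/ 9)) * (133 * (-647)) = -38529.37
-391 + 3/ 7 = -2734/7 = -390.57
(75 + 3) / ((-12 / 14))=-91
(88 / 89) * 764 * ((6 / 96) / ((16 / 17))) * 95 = 3393115/712 = 4765.61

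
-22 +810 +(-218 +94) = 664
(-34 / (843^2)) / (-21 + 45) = -17/8527788 = 0.00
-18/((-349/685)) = 12330/349 = 35.33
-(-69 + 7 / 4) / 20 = 269/80 = 3.36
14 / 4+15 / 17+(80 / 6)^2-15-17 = 45949/306 = 150.16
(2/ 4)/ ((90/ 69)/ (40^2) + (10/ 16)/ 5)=1840/463 = 3.97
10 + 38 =48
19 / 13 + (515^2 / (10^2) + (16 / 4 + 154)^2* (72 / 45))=11074989/260 = 42596.11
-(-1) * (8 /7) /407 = 8/2849 = 0.00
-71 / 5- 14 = -141/5 = -28.20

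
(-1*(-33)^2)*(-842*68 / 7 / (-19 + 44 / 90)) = -481191.95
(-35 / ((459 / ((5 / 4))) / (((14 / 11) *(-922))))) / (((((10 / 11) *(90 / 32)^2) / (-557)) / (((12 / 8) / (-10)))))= 402626336/309825 = 1299.53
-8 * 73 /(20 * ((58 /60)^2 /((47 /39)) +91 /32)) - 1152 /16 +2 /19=-620235914/7756541 = -79.96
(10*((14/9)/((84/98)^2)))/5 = 343/81 = 4.23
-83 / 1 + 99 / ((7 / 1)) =-482/7 = -68.86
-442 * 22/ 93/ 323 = -572/1767 = -0.32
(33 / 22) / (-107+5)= -1/68 = -0.01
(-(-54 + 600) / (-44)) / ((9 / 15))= 455/22 = 20.68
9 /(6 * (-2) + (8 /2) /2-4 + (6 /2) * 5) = 9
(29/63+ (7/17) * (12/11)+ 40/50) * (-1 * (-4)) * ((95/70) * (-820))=-627556168/82467 = -7609.79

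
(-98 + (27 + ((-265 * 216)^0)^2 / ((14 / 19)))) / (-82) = 975/1148 = 0.85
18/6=3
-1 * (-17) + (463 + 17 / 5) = 2417/5 = 483.40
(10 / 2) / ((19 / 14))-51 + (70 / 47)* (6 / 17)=-710321/15181 = -46.79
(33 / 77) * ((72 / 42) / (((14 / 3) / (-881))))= -47574/343 = -138.70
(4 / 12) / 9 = 0.04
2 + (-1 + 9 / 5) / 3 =34/15 = 2.27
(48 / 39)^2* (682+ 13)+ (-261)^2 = 11690369/169 = 69173.78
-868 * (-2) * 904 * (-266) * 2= -834891008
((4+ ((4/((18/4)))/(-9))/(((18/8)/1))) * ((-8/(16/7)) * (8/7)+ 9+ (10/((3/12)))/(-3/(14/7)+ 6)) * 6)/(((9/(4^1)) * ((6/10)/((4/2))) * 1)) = 28840000/59049 = 488.41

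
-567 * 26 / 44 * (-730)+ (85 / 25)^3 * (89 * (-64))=28472947/1375 = 20707.60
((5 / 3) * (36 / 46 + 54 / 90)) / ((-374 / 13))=-0.08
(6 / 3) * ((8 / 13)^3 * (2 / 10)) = 1024/10985 = 0.09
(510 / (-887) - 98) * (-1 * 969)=84725484/887 = 95519.15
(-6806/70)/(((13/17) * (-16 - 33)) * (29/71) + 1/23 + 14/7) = 7.33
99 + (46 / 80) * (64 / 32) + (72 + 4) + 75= 5023/20 = 251.15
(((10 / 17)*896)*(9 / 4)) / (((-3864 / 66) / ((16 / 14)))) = -63360/2737 = -23.15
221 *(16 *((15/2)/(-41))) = -26520/41 = -646.83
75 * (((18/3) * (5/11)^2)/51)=3750/2057 = 1.82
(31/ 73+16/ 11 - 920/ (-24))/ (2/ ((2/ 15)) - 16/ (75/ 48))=2421800/286671 = 8.45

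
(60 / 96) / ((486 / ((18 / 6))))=5/1296 = 0.00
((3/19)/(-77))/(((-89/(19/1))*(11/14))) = 6/10769 = 0.00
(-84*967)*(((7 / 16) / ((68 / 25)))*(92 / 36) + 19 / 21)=-87214697/816 = -106880.76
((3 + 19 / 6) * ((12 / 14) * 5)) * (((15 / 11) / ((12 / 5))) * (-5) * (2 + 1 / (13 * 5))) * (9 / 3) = -1817625/4004 = -453.95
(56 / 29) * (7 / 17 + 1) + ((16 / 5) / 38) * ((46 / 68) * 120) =89568/9367 = 9.56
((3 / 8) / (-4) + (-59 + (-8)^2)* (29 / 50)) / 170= 0.02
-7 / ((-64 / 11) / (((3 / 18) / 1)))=77/384 = 0.20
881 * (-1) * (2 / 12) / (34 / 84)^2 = -259014/289 = -896.24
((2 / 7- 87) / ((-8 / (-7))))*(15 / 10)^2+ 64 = -3415/32 = -106.72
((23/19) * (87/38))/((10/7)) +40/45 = 183823/64980 = 2.83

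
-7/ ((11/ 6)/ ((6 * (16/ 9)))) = -448/11 = -40.73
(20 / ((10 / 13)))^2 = 676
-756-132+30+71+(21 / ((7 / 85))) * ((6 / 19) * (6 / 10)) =-14035/19 = -738.68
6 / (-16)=-3/8 = -0.38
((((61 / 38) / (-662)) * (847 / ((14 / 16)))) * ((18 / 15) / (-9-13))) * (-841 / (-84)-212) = -599203/23170 = -25.86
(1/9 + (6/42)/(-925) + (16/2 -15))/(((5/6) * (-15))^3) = 3211672/910546875 = 0.00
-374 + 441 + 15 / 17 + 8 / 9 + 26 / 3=11848/153 = 77.44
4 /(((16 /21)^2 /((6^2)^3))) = 321489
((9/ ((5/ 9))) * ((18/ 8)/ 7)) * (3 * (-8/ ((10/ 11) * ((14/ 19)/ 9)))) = -4113747/2450 = -1679.08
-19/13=-1.46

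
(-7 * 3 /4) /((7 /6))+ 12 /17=-3.79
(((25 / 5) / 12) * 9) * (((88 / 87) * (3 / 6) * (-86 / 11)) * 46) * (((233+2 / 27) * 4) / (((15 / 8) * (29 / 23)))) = -268974.32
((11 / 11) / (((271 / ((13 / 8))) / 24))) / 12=13/1084 = 0.01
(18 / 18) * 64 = 64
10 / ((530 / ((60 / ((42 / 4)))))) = 40/371 = 0.11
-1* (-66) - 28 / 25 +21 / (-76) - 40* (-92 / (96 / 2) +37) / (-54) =13942007/153900 = 90.59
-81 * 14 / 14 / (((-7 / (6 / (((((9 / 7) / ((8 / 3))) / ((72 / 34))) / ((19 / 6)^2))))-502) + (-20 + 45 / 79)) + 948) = -12320208/64877779 = -0.19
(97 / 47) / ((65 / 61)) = 5917/3055 = 1.94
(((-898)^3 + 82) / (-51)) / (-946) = -120691785/8041 = -15009.55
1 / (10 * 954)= 1/9540 = 0.00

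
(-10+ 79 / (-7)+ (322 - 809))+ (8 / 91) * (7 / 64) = -370025/728 = -508.28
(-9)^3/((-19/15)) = 10935/19 = 575.53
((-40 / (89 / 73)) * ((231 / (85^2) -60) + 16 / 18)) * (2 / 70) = 320500952/5787225 = 55.38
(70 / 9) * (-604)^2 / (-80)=-35468.22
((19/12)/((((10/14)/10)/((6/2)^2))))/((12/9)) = 1197/8 = 149.62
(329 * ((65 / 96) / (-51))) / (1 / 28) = -149695/1224 = -122.30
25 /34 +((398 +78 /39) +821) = 41539/34 = 1221.74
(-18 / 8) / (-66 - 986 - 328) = 3/1840 = 0.00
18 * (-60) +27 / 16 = -17253/16 = -1078.31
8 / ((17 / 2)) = 16/17 = 0.94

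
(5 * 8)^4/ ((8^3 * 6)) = 2500/3 = 833.33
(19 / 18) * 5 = 95/18 = 5.28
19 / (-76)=-1/4 = -0.25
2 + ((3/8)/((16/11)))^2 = 33857/16384 = 2.07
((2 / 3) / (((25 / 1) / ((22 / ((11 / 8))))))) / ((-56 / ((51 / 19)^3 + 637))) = -18007336/3600975 = -5.00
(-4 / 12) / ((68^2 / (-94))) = 47/6936 = 0.01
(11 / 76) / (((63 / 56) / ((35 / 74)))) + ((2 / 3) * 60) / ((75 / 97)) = 1638509/31635 = 51.79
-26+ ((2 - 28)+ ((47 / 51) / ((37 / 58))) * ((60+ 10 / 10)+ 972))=2717834/1887 = 1440.29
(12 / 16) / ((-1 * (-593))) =3/2372 = 0.00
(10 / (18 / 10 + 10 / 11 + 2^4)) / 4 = 275/2058 = 0.13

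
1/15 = 0.07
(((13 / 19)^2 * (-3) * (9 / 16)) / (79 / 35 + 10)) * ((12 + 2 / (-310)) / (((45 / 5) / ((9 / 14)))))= -19773/358112 = -0.06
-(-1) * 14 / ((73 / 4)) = 56/73 = 0.77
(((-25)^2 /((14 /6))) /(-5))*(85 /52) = -31875/364 = -87.57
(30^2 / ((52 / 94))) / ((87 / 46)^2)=4972600/10933 = 454.82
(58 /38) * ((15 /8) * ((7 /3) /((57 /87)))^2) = 5975305/164616 = 36.30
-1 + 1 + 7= 7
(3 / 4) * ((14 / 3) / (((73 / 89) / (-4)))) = -1246/73 = -17.07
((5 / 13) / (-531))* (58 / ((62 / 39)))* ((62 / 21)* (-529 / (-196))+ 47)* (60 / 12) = -82015625/11292246 = -7.26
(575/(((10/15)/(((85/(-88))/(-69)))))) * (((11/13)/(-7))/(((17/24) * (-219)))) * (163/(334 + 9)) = 20375/4557098 = 0.00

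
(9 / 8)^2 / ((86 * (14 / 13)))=1053/77056 = 0.01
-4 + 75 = 71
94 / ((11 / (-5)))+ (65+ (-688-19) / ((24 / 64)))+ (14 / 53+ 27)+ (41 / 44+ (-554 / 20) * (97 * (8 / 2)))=-440134613/34980 = -12582.46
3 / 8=0.38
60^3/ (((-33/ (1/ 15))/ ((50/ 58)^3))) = -279.56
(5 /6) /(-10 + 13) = 0.28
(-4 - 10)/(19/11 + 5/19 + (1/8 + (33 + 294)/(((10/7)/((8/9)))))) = -351120/5155999 = -0.07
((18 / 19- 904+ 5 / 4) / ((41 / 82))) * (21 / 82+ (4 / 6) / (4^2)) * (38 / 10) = -20081341/9840 = -2040.79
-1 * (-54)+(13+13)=80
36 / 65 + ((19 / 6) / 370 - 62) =-61.44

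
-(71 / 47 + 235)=-236.51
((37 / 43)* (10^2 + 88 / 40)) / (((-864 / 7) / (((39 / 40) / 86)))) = -1720537/213004800 = -0.01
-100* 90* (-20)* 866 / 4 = 38970000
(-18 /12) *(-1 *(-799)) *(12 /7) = -14382/7 = -2054.57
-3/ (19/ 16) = -48/19 = -2.53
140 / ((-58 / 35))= -2450/29 = -84.48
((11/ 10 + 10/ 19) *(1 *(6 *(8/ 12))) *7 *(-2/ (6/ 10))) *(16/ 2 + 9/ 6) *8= -11536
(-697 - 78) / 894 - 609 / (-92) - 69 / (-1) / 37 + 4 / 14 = 7.90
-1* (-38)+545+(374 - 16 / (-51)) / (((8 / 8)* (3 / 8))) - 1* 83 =229220/153 = 1498.17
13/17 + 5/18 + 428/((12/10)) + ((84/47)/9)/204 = 5144587/14382 = 357.71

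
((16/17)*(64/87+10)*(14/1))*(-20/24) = -523040/4437 = -117.88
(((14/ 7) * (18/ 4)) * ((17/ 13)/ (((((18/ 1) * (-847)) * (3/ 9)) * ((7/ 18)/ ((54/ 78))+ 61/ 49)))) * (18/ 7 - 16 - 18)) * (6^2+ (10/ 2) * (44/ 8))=5246370/2050763 = 2.56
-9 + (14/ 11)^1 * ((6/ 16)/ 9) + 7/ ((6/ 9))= 205/132 = 1.55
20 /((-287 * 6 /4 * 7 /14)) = -80/861 = -0.09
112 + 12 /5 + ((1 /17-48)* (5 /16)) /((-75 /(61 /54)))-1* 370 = -255.37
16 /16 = 1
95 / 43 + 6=8.21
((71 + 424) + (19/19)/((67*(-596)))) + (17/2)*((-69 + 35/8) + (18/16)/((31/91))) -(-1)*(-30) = -69621473/1237892 = -56.24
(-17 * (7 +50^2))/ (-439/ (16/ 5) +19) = 681904/1891 = 360.60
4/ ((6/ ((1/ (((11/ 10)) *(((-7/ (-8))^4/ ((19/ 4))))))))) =389120/79233 = 4.91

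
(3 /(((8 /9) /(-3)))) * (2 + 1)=-243/8 = -30.38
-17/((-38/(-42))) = -357/19 = -18.79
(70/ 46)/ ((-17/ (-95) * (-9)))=-3325/3519 = -0.94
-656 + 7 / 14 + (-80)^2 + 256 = 12001/2 = 6000.50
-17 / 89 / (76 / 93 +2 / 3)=-527/4094 = -0.13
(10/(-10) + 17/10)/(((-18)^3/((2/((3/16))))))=-14/10935 = 0.00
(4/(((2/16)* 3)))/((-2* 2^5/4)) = -2/3 = -0.67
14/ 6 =7/3 = 2.33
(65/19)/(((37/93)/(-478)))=-2889510/703 = -4110.26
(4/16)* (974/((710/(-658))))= -160223/710 = -225.67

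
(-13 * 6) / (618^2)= -13/63654 = 0.00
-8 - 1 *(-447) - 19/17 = 7444/17 = 437.88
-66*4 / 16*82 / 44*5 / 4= -615/16 = -38.44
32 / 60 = 8/15 = 0.53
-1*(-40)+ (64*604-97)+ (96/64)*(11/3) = 77209/2 = 38604.50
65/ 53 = 1.23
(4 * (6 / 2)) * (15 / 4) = 45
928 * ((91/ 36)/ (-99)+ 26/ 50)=10221224/22275 = 458.87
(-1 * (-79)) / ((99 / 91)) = 7189/99 = 72.62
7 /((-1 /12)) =-84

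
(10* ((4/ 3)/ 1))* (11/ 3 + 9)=1520/9 = 168.89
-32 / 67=-0.48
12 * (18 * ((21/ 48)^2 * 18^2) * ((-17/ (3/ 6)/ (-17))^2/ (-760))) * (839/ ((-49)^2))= -1834893/74480 = -24.64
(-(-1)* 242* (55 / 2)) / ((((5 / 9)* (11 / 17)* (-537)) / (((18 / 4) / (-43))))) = 55539/15394 = 3.61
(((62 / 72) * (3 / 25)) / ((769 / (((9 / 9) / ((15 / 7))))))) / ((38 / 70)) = 1519/13149900 = 0.00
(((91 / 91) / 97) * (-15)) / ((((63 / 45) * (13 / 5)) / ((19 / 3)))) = -2375/8827 = -0.27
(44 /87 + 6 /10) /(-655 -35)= -481/300150 = 0.00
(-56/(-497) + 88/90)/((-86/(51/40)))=-14807/915900 = -0.02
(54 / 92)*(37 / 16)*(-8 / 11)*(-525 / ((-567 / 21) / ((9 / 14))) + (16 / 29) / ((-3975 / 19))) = -959461911/77772200 = -12.34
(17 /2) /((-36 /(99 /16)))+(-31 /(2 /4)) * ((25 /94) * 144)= -14293589/6016 = -2375.93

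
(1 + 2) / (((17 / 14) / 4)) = 168/17 = 9.88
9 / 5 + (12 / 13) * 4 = 357/65 = 5.49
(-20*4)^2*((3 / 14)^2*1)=14400/49 = 293.88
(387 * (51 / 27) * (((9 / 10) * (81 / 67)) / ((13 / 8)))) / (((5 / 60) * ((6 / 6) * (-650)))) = -12789576/1415375 = -9.04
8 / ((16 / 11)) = 5.50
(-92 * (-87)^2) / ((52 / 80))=-13926960/13 = -1071304.62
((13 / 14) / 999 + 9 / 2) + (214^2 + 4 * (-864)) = 296115095/6993 = 42344.50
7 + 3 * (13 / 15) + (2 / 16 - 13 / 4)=259/40 = 6.48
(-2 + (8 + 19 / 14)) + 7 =201/14 = 14.36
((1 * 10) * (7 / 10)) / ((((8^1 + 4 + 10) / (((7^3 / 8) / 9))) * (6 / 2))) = 2401/4752 = 0.51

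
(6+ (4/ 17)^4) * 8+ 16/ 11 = 45457952/918731 = 49.48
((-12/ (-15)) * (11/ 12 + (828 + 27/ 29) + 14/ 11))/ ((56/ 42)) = 3181529/6380 = 498.67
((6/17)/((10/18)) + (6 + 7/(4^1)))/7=2851/2380 = 1.20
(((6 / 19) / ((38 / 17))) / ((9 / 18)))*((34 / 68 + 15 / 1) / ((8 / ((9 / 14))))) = 14229/40432 = 0.35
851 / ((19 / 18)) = 15318/19 = 806.21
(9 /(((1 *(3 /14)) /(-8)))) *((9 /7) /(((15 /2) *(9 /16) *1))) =-512/5 = -102.40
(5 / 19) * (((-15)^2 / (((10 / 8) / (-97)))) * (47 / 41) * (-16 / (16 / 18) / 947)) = 73855800/737713 = 100.11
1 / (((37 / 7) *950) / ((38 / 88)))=7/81400 = 0.00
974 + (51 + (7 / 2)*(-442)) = -522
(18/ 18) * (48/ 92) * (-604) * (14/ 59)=-101472/1357 = -74.78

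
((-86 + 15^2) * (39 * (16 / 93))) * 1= 28912/31 = 932.65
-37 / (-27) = 37/27 = 1.37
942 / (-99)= -9.52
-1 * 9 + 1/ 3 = -26/3 = -8.67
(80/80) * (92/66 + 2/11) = 52/33 = 1.58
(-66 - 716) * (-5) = 3910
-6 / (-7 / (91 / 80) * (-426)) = -13/5680 = 0.00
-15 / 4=-3.75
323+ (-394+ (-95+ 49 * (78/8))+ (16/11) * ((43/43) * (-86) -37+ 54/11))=67751/484 = 139.98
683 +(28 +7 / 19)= 13516/19 = 711.37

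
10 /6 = 5/3 = 1.67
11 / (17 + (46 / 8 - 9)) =4/5 = 0.80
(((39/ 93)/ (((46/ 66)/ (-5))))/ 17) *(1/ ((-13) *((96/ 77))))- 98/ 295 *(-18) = 685455533/114422240 = 5.99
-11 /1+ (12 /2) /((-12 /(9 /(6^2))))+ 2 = -73/8 = -9.12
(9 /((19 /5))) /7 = 45/133 = 0.34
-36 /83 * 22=-792/83 = -9.54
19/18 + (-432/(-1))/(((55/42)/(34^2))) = 377541397/990 = 381354.95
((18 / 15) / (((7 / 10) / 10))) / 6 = 20/7 = 2.86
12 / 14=0.86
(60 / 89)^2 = 3600/7921 = 0.45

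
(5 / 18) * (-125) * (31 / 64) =-19375/1152 = -16.82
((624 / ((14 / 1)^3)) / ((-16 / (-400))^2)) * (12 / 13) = 45000/343 = 131.20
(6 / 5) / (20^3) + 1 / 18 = 10027/180000 = 0.06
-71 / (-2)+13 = 97/2 = 48.50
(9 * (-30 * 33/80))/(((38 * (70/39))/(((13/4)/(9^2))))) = -5577/85120 = -0.07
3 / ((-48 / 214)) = -107/8 = -13.38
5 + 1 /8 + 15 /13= 653/104 = 6.28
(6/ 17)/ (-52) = -0.01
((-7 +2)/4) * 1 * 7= -35/4 = -8.75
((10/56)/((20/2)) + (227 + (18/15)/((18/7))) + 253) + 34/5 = 409319/840 = 487.28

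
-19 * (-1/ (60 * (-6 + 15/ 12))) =-1/15 = -0.07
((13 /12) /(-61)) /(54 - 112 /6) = -13/25864 = 0.00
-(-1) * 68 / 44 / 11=17/121 = 0.14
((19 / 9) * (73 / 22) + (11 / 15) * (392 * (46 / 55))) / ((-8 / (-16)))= 1224787/2475 = 494.86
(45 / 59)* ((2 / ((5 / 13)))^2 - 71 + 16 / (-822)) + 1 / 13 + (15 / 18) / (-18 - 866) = -551859271/16489320 = -33.47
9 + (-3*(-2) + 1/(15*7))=1576/105 = 15.01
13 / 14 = 0.93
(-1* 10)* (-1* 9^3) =7290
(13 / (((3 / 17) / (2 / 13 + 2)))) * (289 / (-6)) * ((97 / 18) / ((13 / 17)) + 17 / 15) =-329156261/5265 = -62517.81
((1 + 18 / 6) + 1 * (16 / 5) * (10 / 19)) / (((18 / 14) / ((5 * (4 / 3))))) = 560/19 = 29.47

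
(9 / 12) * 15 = 45/4 = 11.25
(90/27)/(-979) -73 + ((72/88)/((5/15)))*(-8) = -272083/2937 = -92.64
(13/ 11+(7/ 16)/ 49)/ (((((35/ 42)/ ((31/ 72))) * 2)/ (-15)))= -45477/9856 = -4.61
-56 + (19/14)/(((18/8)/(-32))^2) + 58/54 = 219.59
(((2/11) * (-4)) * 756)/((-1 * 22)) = 3024/121 = 24.99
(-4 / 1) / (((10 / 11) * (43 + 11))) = -11/135 = -0.08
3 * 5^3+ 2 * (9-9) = 375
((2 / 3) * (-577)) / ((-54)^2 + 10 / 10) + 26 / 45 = 58532/131265 = 0.45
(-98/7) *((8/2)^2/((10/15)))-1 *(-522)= 186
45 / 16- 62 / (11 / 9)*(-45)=402255/176 = 2285.54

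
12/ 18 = 2/3 = 0.67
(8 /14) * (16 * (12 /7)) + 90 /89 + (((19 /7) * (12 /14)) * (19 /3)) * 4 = 329794/4361 = 75.62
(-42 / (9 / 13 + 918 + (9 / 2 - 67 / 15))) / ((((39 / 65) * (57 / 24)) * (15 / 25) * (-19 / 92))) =33488000/129347383 = 0.26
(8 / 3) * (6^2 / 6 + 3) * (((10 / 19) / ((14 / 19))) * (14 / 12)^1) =20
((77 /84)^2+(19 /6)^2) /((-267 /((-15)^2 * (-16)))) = 39125/267 = 146.54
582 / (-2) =-291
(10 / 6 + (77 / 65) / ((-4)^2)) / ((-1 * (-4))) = 5431/12480 = 0.44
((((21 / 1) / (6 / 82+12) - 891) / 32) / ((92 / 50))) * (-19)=1742395/6072 = 286.96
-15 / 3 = -5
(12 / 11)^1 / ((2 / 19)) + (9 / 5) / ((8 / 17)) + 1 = 6683/440 = 15.19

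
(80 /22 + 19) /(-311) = -249/3421 = -0.07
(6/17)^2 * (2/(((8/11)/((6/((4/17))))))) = 297/34 = 8.74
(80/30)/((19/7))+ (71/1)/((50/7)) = 31129/2850 = 10.92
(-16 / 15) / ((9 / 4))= -64/135 = -0.47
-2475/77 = -225/7 = -32.14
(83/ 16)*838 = 34777/8 = 4347.12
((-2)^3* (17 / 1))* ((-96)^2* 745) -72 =-933765192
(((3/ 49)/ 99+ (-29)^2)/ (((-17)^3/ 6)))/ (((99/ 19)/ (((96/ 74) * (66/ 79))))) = -2628992/12305909 = -0.21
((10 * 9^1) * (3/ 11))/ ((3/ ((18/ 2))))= 810/11 = 73.64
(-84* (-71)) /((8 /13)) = 19383/2 = 9691.50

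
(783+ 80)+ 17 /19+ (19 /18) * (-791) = 28.95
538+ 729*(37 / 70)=923.33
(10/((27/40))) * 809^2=261792400/27 = 9696014.81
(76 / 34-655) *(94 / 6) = -173853/17 = -10226.65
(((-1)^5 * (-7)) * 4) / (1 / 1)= 28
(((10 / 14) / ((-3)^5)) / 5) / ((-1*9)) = 1/15309 = 0.00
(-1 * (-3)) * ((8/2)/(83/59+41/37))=4366/915 = 4.77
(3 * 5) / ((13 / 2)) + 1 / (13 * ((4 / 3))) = 2.37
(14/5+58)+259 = 1599/5 = 319.80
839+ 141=980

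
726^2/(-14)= -263538/7 = -37648.29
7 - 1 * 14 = -7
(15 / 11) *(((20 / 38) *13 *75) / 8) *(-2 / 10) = -14625/836 = -17.49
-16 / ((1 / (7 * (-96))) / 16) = 172032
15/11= 1.36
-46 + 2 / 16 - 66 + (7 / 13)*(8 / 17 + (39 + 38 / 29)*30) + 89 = 32226785/51272 = 628.55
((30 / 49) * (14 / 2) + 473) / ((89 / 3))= 10023/623 = 16.09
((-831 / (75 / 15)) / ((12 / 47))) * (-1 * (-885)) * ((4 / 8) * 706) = -813440139/4 = -203360034.75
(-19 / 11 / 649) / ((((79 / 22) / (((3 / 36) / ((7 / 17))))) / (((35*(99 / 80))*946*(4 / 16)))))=-458337/298304 = -1.54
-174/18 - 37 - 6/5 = -718/15 = -47.87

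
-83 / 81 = -1.02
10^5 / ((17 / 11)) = 1100000/17 = 64705.88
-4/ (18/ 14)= -28/9 = -3.11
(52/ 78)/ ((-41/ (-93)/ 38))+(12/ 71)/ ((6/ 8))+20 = 226152/2911 = 77.69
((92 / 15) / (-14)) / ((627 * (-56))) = 23/1843380 = 0.00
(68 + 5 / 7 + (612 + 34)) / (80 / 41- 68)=-10.82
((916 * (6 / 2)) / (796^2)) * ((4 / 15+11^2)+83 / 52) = 21945757/41185040 = 0.53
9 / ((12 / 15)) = 45/4 = 11.25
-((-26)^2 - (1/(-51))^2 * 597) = -585893/867 = -675.77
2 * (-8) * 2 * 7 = -224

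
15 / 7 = 2.14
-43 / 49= -0.88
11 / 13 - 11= -132/13 = -10.15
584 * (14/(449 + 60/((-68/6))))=138992/7543 = 18.43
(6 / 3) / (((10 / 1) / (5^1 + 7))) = 12/5 = 2.40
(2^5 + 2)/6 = 17/3 = 5.67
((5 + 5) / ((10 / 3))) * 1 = 3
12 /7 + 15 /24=131/56 = 2.34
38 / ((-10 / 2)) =-7.60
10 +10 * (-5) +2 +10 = -28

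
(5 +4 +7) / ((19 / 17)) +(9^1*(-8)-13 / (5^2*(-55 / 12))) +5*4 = -981536/26125 = -37.57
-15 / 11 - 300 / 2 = -1665/11 = -151.36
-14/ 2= -7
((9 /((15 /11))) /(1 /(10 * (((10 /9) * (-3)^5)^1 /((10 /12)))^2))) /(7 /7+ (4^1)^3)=6928416/65 = 106591.02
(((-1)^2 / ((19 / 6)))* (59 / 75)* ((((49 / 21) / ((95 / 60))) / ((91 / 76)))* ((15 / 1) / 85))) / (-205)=-5664/21519875 = 0.00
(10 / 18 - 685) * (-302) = 1860320/9 = 206702.22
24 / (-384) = -1/16 = -0.06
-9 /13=-0.69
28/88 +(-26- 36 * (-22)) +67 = 18333/22 = 833.32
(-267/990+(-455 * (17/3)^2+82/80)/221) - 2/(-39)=-66.32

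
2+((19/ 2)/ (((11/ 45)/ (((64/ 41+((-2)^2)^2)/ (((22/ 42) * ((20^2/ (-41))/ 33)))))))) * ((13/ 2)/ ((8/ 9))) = -11343265/352 = -32225.18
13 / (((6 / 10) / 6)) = 130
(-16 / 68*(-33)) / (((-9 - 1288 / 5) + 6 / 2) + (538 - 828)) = -165/11764 = -0.01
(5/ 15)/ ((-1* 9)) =-1/27 = -0.04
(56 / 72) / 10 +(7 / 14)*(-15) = -334/45 = -7.42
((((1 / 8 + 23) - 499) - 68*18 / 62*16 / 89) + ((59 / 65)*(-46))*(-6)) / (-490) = 328399737/702993200 = 0.47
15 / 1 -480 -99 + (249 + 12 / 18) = -943/3 = -314.33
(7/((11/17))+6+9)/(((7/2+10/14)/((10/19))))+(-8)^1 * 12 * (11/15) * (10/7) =-8402704/86317 = -97.35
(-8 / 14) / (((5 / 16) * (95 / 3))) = -192/3325 = -0.06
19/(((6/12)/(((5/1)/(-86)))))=-95/43 = -2.21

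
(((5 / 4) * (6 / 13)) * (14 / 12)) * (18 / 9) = 1.35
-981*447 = -438507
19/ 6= 3.17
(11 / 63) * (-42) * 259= -5698/3 = -1899.33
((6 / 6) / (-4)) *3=-3/4 = -0.75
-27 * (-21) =567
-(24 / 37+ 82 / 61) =-4498/2257 = -1.99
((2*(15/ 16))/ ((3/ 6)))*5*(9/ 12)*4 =225/4 = 56.25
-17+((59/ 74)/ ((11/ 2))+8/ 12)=-16.19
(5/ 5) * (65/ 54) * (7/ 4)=2.11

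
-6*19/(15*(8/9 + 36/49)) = -8379/1790 = -4.68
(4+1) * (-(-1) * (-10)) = -50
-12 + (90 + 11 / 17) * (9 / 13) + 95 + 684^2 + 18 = 103432366/221 = 468019.76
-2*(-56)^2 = -6272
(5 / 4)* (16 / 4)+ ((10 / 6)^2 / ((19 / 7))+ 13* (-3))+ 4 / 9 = -5563/171 = -32.53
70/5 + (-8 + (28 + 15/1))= 49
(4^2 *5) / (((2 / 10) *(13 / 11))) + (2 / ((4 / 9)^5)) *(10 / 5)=1894037/3328 = 569.12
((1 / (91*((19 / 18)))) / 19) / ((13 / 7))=18/61009 = 0.00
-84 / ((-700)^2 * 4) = -3/70000 = 0.00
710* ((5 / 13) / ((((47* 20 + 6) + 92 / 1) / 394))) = 103.65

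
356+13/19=6777/19 = 356.68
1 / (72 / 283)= 283/72 = 3.93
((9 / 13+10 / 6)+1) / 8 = 131/312 = 0.42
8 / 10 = 4/5 = 0.80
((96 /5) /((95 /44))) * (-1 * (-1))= 4224/475 = 8.89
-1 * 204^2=-41616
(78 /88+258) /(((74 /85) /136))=16459995/407 = 40442.25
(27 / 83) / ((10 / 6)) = 81/415 = 0.20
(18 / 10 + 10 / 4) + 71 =753/10 = 75.30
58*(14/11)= 812/11 = 73.82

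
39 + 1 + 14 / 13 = 534/13 = 41.08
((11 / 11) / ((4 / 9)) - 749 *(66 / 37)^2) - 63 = -13383243/5476 = -2443.98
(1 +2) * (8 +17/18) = 161/6 = 26.83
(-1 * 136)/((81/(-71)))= 9656/81 = 119.21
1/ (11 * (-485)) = -1/5335 = 0.00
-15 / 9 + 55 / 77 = -20/21 = -0.95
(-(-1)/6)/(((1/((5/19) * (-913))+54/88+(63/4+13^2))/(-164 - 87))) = -1145815/5076996 = -0.23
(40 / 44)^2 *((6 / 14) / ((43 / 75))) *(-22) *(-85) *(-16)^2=979200000/3311 = 295741.47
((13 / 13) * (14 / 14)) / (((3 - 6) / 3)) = -1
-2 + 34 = 32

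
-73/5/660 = -73/3300 = -0.02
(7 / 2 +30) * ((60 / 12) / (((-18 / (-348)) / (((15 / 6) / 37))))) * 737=35799775/222 = 161260.25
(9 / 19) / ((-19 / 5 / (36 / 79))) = -1620/28519 = -0.06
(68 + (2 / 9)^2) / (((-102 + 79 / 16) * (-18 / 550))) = 24252800/1132137 = 21.42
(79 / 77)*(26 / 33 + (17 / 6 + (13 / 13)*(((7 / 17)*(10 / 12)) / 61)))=9805006/2635017 = 3.72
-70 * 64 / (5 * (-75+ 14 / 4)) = 1792/143 = 12.53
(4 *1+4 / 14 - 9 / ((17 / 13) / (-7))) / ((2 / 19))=498.39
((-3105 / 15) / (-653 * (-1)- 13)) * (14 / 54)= -161/1920 = -0.08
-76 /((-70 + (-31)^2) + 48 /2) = -76/915 = -0.08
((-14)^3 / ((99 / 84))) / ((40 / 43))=-412972/165 = -2502.86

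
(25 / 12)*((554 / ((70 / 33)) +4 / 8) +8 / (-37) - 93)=727165/2072 = 350.95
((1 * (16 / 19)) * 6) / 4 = 24/19 = 1.26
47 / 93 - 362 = -33619/93 = -361.49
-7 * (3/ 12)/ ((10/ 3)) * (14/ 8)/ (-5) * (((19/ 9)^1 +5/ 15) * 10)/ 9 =539/1080 = 0.50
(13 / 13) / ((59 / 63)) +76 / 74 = 2.09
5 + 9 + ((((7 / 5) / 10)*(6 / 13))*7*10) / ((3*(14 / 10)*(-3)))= 532/39 = 13.64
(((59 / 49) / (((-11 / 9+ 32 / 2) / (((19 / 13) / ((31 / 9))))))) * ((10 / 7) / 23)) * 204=9749160/22254869 = 0.44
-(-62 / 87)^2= -0.51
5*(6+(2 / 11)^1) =340/11 = 30.91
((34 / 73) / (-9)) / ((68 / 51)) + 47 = 20569/438 = 46.96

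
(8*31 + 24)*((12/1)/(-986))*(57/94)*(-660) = 1805760/1363 = 1324.84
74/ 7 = 10.57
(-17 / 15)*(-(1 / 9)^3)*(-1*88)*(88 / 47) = -0.26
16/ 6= 8/3 = 2.67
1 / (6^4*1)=1/1296 = 0.00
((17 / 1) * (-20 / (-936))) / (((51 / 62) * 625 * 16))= 31/702000 = 0.00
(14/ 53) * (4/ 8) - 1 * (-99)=5254/53 = 99.13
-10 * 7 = -70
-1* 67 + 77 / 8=-459/8 = -57.38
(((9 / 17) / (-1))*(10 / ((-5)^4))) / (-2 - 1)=6/2125 = 0.00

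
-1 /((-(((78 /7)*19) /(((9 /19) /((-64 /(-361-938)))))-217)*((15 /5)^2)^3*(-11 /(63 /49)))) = 433/526565061 = 0.00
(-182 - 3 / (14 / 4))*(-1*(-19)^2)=462080/7 = 66011.43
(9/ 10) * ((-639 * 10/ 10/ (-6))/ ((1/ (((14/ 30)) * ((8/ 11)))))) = 8946/275 = 32.53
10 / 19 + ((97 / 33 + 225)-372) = -89996/627 = -143.53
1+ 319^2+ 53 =101815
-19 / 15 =-1.27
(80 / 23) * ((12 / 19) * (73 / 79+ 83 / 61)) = 10569600/2105903 = 5.02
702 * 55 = 38610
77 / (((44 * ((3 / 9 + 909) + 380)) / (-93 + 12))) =-1701/15472 = -0.11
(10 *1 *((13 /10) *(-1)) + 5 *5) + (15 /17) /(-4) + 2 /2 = 869/68 = 12.78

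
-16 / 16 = -1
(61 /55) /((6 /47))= 2867/330 = 8.69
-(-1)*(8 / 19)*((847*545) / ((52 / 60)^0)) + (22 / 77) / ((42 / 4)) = 542859316/2793 = 194364.24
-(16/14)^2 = -64/49 = -1.31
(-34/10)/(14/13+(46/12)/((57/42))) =-12597/14455 = -0.87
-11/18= -0.61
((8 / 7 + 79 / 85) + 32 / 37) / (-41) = -64661/902615 = -0.07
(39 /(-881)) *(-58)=2262/881 = 2.57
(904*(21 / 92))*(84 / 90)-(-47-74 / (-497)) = 13685331/57155 = 239.44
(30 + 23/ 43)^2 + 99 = 1907020/1849 = 1031.38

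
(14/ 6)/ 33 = 7/99 = 0.07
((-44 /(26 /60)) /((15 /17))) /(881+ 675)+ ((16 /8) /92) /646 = -11108727/150273812 = -0.07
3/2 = 1.50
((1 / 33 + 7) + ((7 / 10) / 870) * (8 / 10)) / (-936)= -0.01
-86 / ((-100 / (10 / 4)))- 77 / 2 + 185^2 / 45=130357/180 = 724.21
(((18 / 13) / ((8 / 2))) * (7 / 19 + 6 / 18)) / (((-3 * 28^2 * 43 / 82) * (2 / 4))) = -205/520429 = 0.00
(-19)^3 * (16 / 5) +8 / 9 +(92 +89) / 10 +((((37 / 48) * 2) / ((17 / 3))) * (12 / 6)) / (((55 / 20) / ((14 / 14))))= -369075391/16830 = -21929.61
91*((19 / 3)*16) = 27664/3 = 9221.33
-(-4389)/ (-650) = -4389/650 = -6.75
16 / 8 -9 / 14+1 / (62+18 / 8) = 4939/3598 = 1.37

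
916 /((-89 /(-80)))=73280/89 = 823.37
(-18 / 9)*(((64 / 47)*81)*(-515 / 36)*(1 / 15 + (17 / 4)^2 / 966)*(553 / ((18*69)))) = 5964421/49726 = 119.95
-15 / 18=-5/6 = -0.83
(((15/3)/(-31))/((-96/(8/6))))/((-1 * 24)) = -5/53568 = 0.00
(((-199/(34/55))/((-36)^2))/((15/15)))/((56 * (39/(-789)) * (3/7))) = 2878535/13747968 = 0.21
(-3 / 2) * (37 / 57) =-37/38 = -0.97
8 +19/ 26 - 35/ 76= 8.27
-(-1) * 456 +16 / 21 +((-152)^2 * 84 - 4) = 40764964/21 = 1941188.76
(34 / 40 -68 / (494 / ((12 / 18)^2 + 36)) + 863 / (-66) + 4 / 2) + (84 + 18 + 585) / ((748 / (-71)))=-167220497/2078505 = -80.45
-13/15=-0.87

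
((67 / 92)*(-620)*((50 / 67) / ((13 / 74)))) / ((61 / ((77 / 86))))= -22079750/784277 = -28.15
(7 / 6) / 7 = 1/6 = 0.17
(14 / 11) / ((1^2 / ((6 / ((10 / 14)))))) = 588/55 = 10.69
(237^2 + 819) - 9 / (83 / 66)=4729410/83 = 56980.84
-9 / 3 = -3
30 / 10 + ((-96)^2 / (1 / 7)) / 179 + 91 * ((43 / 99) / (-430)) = 64382221/177210 = 363.31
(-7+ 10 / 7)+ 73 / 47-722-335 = -349075/329 = -1061.02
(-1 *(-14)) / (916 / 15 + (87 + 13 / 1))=105/1208 = 0.09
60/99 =20/33 = 0.61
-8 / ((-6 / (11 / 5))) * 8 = 352/15 = 23.47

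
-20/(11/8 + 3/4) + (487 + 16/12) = 24425/51 = 478.92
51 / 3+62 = 79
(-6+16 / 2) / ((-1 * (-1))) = 2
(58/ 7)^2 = 3364/49 = 68.65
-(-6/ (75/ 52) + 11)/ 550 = -171/13750 = -0.01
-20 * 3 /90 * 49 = -98/3 = -32.67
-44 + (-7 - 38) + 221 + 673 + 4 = 809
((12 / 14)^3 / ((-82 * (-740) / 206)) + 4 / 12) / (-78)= -2618341/608787270 = 0.00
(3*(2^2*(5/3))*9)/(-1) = -180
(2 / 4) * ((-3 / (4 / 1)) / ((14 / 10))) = -15/56 = -0.27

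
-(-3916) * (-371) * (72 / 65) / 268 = -26151048/4355 = -6004.83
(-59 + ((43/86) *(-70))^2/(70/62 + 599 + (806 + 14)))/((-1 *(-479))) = -2559441/21087496 = -0.12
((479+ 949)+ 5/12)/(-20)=-17141/240 = -71.42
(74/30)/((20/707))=26159/300 = 87.20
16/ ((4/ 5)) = 20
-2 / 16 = -1/8 = -0.12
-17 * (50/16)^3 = -265625/512 = -518.80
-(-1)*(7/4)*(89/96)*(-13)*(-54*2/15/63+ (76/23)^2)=-57862727/253920 = -227.88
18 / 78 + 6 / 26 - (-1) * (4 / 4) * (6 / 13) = 12/13 = 0.92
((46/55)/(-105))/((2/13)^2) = -3887/11550 = -0.34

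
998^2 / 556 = 249001/139 = 1791.37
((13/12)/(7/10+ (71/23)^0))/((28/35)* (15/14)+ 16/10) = 2275/8772 = 0.26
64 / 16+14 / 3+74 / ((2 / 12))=1358/3 = 452.67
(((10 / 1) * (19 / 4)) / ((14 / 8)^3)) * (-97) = -859.71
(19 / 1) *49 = 931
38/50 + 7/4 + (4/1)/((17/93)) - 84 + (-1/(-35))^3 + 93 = 97355473/2915500 = 33.39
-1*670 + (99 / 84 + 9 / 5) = -93383/140 = -667.02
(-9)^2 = 81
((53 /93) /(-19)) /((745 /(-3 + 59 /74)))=8639/97414710 = 0.00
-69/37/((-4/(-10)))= -345/74 = -4.66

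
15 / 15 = 1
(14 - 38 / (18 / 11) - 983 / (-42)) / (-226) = -1787/28476 = -0.06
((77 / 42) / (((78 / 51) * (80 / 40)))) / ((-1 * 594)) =-17/16848 = 0.00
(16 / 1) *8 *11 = 1408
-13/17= -0.76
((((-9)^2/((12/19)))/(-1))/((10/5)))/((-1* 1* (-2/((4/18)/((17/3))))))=-1.26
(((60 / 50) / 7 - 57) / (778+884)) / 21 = -221/135730 = 0.00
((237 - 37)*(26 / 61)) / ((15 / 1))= 1040/183 = 5.68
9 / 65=0.14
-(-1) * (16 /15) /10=8/75 = 0.11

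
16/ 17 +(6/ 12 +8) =9.44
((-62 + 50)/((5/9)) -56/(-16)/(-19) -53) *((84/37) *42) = -25064676/3515 = -7130.78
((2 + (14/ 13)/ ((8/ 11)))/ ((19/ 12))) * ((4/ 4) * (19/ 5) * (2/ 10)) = 543/325 = 1.67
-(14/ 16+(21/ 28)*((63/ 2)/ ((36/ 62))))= -41.56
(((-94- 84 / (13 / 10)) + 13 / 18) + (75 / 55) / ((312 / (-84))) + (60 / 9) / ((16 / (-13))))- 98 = -1347113/5148 = -261.68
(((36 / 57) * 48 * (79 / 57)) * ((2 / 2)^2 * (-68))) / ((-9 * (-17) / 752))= -15208448/1083 = -14042.89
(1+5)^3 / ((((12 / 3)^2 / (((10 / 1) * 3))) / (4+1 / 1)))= 2025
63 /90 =7/10 = 0.70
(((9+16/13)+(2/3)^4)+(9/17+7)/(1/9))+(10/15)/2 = 1405700/17901 = 78.53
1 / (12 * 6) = 1/72 = 0.01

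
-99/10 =-9.90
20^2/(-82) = -200/41 = -4.88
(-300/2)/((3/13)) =-650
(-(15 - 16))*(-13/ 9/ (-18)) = 13/162 = 0.08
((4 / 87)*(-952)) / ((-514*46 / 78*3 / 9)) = 74256/171419 = 0.43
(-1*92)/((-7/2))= 26.29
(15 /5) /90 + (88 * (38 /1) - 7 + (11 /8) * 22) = 202037/60 = 3367.28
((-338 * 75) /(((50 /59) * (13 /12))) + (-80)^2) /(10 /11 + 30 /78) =-3033316/185 = -16396.30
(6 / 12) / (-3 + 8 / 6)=-3/10 = -0.30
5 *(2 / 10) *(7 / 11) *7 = 49/11 = 4.45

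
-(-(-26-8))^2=-1156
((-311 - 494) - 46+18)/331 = -833/331 = -2.52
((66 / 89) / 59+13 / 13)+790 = 4153607/5251 = 791.01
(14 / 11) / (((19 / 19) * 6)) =7/33 = 0.21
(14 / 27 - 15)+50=959/27 = 35.52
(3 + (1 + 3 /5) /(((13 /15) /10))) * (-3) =-837/13 = -64.38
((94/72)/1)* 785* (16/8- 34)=-295160/9 = -32795.56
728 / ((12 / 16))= 970.67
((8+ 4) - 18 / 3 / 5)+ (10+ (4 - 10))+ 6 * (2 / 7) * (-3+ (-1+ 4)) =14.80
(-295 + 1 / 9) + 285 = -89/9 = -9.89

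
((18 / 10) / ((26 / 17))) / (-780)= -51/33800 = 0.00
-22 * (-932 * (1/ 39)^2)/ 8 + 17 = 28420/1521 = 18.69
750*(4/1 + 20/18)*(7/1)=80500/3 = 26833.33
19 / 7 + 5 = 54/7 = 7.71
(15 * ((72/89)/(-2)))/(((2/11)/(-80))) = 237600/89 = 2669.66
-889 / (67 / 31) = -27559/67 = -411.33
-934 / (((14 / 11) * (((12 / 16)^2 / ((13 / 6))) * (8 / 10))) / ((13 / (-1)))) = 8681530/189 = 45934.02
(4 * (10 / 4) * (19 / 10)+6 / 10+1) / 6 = 103/30 = 3.43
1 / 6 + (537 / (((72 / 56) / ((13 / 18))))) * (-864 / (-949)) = 120361/438 = 274.80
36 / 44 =9/11 = 0.82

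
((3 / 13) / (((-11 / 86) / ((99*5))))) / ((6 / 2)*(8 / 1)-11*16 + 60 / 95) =110295/18694 = 5.90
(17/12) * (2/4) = 17/24 = 0.71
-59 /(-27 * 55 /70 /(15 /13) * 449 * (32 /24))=2065/385242 = 0.01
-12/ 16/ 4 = -3/16 = -0.19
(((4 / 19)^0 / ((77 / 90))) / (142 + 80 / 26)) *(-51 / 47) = -29835/3412717 = -0.01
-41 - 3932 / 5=-4137/5 = -827.40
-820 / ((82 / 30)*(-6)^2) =-25/3 = -8.33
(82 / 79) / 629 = 82/49691 = 0.00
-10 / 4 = -5/2 = -2.50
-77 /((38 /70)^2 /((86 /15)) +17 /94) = -38126165/114998 = -331.54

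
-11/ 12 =-0.92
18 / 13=1.38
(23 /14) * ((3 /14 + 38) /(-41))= -12305/8036 = -1.53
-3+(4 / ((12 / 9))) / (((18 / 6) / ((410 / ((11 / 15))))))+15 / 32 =195909/352 = 556.56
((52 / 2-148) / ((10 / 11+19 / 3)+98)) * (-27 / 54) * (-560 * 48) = -15580.03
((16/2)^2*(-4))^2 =65536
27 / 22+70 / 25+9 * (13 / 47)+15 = 111241/5170 = 21.52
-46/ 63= -0.73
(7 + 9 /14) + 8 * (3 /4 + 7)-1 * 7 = 62.64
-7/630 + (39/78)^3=41/360 = 0.11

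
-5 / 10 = -1/2 = -0.50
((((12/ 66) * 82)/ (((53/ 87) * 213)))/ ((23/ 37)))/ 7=175972/6664273 = 0.03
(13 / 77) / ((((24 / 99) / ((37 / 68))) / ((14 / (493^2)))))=1443/66109328 = 0.00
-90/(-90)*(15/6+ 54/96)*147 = 7203/16 = 450.19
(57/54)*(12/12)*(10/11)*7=665/99 = 6.72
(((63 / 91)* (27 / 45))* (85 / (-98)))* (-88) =20196/637 = 31.70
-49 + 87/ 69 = -1098/23 = -47.74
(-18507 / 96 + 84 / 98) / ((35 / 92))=-988793/1960 = -504.49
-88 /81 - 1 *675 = -54763/81 = -676.09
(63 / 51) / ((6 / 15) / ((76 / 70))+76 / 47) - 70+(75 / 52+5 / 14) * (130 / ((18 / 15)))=11774261/93772 = 125.56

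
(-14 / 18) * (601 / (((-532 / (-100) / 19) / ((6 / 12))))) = -15025/18 = -834.72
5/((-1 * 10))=-1/2 = -0.50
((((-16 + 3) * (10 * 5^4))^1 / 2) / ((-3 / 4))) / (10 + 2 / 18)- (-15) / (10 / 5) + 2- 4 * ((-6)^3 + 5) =86949/14 = 6210.64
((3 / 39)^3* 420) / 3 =140/2197 = 0.06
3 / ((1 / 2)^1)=6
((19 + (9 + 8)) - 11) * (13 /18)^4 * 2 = 714025/52488 = 13.60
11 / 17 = 0.65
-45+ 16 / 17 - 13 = -970/17 = -57.06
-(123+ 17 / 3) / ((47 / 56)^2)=-1210496/6627 = -182.66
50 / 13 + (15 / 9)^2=775/117 = 6.62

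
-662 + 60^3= 215338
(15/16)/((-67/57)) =-0.80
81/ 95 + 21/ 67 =7422/6365 = 1.17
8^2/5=64/5 = 12.80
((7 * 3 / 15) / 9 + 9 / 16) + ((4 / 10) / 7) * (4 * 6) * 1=10531/5040 = 2.09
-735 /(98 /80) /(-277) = 600/277 = 2.17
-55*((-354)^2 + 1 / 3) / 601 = -20677195/1803 = -11468.22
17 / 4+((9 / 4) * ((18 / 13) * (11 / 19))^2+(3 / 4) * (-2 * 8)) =-1538443/244036 = -6.30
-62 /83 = -0.75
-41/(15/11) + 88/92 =-10043/345 = -29.11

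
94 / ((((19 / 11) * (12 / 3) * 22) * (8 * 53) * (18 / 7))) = 329/580032 = 0.00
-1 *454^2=-206116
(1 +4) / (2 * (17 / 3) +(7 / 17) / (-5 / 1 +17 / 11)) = 9690/21733 = 0.45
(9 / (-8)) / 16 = -9/128 = -0.07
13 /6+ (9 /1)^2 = 499/6 = 83.17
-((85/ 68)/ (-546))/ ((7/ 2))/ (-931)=-5/7116564 = 0.00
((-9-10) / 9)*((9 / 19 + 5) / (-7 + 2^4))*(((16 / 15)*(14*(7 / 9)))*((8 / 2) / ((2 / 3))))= -326144/3645 = -89.48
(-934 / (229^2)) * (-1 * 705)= 658470/52441 = 12.56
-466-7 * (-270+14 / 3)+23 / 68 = 283901/204 = 1391.67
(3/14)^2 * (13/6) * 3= 117/392 = 0.30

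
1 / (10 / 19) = 19/10 = 1.90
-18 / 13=-1.38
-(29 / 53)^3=-24389/148877 = -0.16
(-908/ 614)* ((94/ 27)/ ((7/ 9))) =-6.62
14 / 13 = 1.08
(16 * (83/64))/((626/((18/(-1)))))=-747/1252 = -0.60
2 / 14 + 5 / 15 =10/21 = 0.48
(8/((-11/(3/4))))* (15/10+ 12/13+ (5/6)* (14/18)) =-196/117 = -1.68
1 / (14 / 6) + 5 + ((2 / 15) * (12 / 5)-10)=-744/175 = -4.25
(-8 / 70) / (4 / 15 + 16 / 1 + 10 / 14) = -12/1783 = -0.01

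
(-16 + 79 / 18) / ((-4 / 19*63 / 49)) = 27797/648 = 42.90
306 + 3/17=5205/17 = 306.18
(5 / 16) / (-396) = -5/6336 = 0.00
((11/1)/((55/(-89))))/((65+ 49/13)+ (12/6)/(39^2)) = -0.26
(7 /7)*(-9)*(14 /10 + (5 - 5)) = -63/5 = -12.60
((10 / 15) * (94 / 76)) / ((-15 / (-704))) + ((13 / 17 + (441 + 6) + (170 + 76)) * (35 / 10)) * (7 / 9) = 3112559/1615 = 1927.28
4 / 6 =2/3 = 0.67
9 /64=0.14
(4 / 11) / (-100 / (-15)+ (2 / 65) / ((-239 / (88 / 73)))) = 3402165/62371573 = 0.05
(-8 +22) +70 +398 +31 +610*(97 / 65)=18503/13 = 1423.31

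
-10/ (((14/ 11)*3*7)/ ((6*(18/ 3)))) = -660/49 = -13.47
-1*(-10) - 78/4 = -19/2 = -9.50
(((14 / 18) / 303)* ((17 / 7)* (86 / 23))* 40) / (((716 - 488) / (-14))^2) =716380/203780529 = 0.00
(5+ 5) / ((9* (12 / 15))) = 25/18 = 1.39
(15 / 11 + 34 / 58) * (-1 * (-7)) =4354/319 = 13.65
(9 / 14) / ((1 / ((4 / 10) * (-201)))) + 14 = -1319/35 = -37.69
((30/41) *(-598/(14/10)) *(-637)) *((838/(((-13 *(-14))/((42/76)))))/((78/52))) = 263090100/779 = 337727.98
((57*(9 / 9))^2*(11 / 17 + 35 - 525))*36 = -973023516/17 = -57236677.41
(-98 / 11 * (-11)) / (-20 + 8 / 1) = -49/6 = -8.17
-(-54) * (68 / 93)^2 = 27744/961 = 28.87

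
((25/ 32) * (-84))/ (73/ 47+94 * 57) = -24675/2015192 = -0.01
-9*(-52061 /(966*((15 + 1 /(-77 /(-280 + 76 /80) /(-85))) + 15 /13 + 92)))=-44668338/18408119 = -2.43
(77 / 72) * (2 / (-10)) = -77/360 = -0.21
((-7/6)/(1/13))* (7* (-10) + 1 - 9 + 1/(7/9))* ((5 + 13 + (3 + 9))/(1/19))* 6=3979170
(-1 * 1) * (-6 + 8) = -2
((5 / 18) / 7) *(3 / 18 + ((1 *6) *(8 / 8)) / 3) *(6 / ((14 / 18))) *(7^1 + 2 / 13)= 465/98 = 4.74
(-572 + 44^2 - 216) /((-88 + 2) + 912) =82/59 = 1.39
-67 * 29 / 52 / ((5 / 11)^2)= -235103/1300 = -180.85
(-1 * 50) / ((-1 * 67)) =50/67 = 0.75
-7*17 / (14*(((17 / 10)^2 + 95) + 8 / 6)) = -150/1751 = -0.09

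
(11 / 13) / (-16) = -11/208 = -0.05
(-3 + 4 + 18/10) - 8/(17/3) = 118/85 = 1.39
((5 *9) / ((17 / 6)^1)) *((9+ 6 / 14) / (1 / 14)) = 35640/17 = 2096.47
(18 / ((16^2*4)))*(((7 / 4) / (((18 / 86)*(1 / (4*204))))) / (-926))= -15351/118528 = -0.13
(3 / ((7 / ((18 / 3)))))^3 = 5832/343 = 17.00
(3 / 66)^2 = 1/484 = 0.00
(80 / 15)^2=256/9 = 28.44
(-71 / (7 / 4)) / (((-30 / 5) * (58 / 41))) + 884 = 541267/609 = 888.78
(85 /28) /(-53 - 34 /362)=-3077/53816 = -0.06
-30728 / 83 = -370.22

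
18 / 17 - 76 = -1274/17 = -74.94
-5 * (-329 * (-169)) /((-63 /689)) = 27363635/9 = 3040403.89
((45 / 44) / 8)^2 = 2025/123904 = 0.02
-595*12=-7140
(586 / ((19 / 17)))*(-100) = -996200/19 = -52431.58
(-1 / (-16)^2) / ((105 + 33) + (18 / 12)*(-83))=-1/3456 = 0.00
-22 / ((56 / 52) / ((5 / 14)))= -715/98 = -7.30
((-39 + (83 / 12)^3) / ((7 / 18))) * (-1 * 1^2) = -504395/672 = -750.59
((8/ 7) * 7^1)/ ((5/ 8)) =64/5 = 12.80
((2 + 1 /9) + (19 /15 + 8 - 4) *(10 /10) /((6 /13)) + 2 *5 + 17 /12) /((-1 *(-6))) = 4489/1080 = 4.16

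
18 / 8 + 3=21/4 = 5.25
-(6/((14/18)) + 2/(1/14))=-250/7 = -35.71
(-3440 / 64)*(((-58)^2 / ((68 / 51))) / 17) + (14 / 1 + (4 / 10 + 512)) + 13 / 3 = -7595327/1020 = -7446.40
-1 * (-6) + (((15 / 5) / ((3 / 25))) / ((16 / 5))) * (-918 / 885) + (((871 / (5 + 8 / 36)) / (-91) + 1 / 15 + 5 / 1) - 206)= -477207727/2329320 = -204.87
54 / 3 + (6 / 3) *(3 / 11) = 204/11 = 18.55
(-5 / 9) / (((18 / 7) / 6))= -35/27 = -1.30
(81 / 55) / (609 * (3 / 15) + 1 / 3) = 243/20152 = 0.01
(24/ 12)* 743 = 1486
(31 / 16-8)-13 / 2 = -201/16 = -12.56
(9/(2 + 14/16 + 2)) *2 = 48/13 = 3.69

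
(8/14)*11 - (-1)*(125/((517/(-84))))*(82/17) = -5640284/61523 = -91.68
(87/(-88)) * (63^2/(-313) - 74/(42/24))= 10477497/192808 = 54.34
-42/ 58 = -21/29 = -0.72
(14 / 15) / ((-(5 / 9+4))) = -42/205 = -0.20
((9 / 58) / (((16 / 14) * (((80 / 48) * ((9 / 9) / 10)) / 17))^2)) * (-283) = -324612603/928 = -349798.06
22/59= 0.37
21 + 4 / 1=25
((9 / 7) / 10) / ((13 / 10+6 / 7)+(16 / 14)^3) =49/1391 = 0.04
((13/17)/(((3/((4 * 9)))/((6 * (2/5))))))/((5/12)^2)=269568/2125 = 126.86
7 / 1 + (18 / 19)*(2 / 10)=683/95 = 7.19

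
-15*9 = -135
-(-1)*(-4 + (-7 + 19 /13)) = -124/13 = -9.54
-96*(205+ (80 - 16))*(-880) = 22725120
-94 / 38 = -2.47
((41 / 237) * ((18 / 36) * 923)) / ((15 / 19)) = 719017/7110 = 101.13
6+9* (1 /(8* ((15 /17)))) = 291/40 = 7.28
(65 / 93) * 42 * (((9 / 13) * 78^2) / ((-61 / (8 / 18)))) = -1703520/1891 = -900.86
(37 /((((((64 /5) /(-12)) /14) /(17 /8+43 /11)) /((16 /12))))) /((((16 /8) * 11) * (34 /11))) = -687645/11968 = -57.46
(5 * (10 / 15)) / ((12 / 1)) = 5/18 = 0.28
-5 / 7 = -0.71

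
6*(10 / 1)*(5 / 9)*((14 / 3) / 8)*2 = 350/9 = 38.89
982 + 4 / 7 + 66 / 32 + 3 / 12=110307/112 = 984.88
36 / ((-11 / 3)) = -108/11 = -9.82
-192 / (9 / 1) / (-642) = 32/963 = 0.03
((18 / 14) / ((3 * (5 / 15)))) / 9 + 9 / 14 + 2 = 39/14 = 2.79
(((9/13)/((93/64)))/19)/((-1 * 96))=-2/7657 = 0.00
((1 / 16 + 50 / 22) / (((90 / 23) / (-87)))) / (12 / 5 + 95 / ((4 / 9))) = -91379/380424 = -0.24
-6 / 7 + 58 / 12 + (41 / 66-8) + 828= 63494/77 = 824.60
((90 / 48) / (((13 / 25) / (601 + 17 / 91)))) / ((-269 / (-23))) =117964125/636454 = 185.35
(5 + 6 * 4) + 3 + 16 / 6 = 104/3 = 34.67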